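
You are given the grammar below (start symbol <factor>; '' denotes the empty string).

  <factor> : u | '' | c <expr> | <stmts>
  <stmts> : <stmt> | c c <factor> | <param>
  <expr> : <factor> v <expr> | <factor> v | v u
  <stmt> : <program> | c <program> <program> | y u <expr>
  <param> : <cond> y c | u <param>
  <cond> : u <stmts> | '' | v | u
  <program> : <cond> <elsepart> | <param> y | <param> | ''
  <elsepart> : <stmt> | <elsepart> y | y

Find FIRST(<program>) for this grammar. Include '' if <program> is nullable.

{ c, u, v, y, '' }

From <program> : <cond> <elsepart>: <cond>, <elsepart> nullable, take FIRST(<cond>) ∪ FIRST(<elsepart>) = { c, u, v, y }; also '' since the whole RHS is nullable.
From <program> : <param> y: add FIRST(<param>) = { u, v, y }.
From <program> : <param>: add FIRST(<param>) = { u, v, y }.
<program> : '' contributes ''.
Union: FIRST(<program>) = { c, u, v, y, '' }.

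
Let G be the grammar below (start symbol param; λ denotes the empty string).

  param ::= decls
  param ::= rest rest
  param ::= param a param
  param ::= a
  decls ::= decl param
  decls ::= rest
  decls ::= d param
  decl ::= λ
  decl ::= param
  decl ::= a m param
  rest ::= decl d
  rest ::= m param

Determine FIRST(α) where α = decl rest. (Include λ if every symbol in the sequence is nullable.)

Add FIRST(decl)\{λ} = { a, d, m }; decl is nullable, continue.
Add FIRST(rest) = { a, d, m }; rest is not nullable, stop.

{ a, d, m }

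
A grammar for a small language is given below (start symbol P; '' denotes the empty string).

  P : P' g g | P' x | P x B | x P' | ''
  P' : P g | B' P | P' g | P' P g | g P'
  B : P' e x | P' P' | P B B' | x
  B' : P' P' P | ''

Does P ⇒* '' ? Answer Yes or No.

P has an ''-production, so P ⇒ ''.

Yes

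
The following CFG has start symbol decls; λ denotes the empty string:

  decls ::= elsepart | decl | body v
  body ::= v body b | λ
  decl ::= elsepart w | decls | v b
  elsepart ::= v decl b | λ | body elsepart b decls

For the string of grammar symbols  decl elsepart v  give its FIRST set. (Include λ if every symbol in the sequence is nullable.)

Add FIRST(decl)\{λ} = { b, v, w }; decl is nullable, continue.
Add FIRST(elsepart)\{λ} = { b, v }; elsepart is nullable, continue.
v is a terminal; add {v} and stop.

{ b, v, w }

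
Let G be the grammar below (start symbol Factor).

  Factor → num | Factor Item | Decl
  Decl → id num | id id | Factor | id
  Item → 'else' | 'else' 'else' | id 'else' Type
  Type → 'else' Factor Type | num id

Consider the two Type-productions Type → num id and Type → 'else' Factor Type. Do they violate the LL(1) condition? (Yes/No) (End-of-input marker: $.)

No

FIRST(num id) = { num } and FIRST('else' Factor Type) = { 'else' }.
The FIRST sets are disjoint and neither alternative is nullable — no conflict.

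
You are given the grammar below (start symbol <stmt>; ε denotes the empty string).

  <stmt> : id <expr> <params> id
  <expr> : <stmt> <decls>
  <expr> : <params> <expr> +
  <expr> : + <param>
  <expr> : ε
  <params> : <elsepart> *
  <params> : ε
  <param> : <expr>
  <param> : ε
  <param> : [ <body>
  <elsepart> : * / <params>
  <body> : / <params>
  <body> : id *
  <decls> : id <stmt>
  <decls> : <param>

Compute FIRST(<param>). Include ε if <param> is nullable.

{ *, +, [, id, ε }

From <param> : <expr>: add FIRST(<expr>) = { *, +, id, ε } (including ε since <expr> is nullable).
<param> : ε contributes ε.
<param> : [ <body> contributes {[}.
Union: FIRST(<param>) = { *, +, [, id, ε }.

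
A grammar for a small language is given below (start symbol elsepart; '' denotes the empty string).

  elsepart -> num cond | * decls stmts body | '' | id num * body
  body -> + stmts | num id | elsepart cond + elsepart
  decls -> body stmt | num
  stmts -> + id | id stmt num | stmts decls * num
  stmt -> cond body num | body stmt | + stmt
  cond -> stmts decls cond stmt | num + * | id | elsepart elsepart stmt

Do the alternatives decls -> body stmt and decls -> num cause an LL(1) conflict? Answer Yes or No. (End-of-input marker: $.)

FIRST(body stmt) = { *, +, id, num } and FIRST(num) = { num }.
Both contain num, so the two alternatives are not disjoint — LL(1) conflict.

Yes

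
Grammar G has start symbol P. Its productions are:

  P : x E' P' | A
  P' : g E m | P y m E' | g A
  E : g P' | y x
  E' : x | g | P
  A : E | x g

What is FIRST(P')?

P' : g E m contributes {g}.
From P' : P y m E': add FIRST(P) = { g, x, y }.
P' : g A contributes {g}.
Union: FIRST(P') = { g, x, y }.

{ g, x, y }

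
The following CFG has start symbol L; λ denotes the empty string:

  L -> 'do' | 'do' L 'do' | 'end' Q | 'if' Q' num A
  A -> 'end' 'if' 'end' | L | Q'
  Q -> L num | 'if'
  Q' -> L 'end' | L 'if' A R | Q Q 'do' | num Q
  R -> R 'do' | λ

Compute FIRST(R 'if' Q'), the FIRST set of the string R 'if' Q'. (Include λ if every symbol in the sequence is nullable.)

Add FIRST(R)\{λ} = { 'do' }; R is nullable, continue.
'if' is a terminal; add {'if'} and stop.

{ 'do', 'if' }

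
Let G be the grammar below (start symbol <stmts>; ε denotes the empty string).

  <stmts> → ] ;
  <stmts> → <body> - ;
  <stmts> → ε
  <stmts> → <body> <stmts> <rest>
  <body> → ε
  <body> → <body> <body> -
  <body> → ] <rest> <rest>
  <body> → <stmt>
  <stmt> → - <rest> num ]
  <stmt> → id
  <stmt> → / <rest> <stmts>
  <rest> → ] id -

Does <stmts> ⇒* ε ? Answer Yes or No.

<stmts> has an ε-production, so <stmts> ⇒ ε.

Yes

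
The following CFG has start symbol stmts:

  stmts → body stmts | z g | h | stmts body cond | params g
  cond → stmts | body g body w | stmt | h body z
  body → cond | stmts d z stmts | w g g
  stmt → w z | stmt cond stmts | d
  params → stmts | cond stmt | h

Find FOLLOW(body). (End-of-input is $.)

In stmts → body stmts: add FIRST(stmts) = { d, h, w, z }.
In stmts → stmts body cond: add FIRST(cond) = { d, h, w, z }.
In cond → body g body w: add FIRST(g body w) = { g }.
In cond → body g body w: add FIRST(w) = { w }.
In cond → h body z: add FIRST(z) = { z }.
Union: FOLLOW(body) = { d, g, h, w, z }.

{ d, g, h, w, z }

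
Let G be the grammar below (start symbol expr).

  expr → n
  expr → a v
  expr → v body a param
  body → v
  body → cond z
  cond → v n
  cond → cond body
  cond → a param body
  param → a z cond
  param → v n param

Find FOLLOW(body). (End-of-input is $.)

In expr → v body a param: add FIRST(a param) = { a }.
In cond → cond body: body is at the end, add FOLLOW(cond) = { $, a, v, z }.
In cond → a param body: body is at the end, add FOLLOW(cond) = { $, a, v, z }.
Union: FOLLOW(body) = { $, a, v, z }.

{ $, a, v, z }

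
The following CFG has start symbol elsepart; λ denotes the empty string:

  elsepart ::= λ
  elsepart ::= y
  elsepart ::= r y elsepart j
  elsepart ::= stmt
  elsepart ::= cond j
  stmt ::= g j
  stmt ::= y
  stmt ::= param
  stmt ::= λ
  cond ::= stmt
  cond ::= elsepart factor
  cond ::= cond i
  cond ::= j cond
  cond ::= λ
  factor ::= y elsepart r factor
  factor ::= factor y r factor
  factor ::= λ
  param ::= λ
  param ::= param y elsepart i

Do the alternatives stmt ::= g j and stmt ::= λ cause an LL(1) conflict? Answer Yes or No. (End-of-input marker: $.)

No

FIRST(g j) = { g } and FIRST(λ) = { λ }.
The second is nullable but FOLLOW(stmt) = { $, i, j, r, y } is disjoint from FIRST of the first.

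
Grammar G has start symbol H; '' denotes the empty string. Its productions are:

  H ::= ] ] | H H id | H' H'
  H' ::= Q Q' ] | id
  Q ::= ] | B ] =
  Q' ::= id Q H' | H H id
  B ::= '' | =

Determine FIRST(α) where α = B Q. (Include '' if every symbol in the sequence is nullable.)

{ =, ] }

Add FIRST(B)\{''} = { = }; B is nullable, continue.
Add FIRST(Q) = { =, ] }; Q is not nullable, stop.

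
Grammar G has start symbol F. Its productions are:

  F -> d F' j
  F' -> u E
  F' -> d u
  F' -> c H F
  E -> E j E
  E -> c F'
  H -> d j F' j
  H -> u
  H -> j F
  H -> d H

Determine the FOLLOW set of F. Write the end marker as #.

{ #, d, j }

F is the start symbol, so # ∈ FOLLOW(F).
In F' -> c H F: F is at the end, add FOLLOW(F') = { j }.
In H -> j F: F is at the end, add FOLLOW(H) = { d }.
Union: FOLLOW(F) = { #, d, j }.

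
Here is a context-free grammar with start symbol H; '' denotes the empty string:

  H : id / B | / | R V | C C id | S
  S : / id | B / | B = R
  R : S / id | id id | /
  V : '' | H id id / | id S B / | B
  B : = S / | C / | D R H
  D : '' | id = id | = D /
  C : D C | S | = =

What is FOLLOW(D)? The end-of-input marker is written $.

In B : D R H: add FIRST(R H) = { /, =, id }.
In D : = D /: add FIRST(/) = { / }.
In C : D C: add FIRST(C) = { /, =, id }.
Union: FOLLOW(D) = { /, =, id }.

{ /, =, id }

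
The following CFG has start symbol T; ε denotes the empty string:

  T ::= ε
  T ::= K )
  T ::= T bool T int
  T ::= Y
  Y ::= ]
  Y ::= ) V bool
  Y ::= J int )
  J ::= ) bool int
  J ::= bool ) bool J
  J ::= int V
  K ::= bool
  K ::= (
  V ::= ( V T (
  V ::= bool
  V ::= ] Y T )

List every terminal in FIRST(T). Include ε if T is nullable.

T ::= ε contributes ε.
From T ::= K ): add FIRST(K) = { (, bool }.
From T ::= T bool T int: T nullable, take FIRST(T) ∪ {bool} = { (, ), ], bool, int }.
From T ::= Y: add FIRST(Y) = { ), ], bool, int }.
Union: FIRST(T) = { (, ), ], bool, int, ε }.

{ (, ), ], bool, int, ε }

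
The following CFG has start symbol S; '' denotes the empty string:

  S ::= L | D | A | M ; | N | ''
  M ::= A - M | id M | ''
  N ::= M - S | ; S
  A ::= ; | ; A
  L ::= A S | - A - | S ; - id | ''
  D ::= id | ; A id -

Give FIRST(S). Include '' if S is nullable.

{ -, ;, id, '' }

From S ::= L: add FIRST(L) = { -, ;, id, '' } (including '' since L is nullable).
From S ::= D: add FIRST(D) = { ;, id }.
From S ::= A: add FIRST(A) = { ; }.
From S ::= M ;: M nullable, take FIRST(M) ∪ {;} = { ;, id }.
From S ::= N: add FIRST(N) = { -, ;, id }.
S ::= '' contributes ''.
Union: FIRST(S) = { -, ;, id, '' }.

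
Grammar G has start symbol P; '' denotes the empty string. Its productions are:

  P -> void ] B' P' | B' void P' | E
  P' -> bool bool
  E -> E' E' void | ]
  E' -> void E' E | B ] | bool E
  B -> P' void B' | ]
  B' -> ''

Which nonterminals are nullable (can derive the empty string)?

{ B' }

Directly nullable (have an ''-production): B'.
No other nonterminal has a production whose RHS symbols are all nullable.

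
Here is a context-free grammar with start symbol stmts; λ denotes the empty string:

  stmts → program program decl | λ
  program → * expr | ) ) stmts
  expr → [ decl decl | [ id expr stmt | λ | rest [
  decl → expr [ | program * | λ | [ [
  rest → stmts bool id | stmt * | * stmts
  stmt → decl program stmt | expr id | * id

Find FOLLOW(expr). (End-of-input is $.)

In program → * expr: expr is at the end, add FOLLOW(program) = { $, ), *, [, bool, id }.
In expr → [ id expr stmt: add FIRST(stmt) = { ), *, [, bool, id }.
In decl → expr [: add FIRST([) = { [ }.
In stmt → expr id: add FIRST(id) = { id }.
Union: FOLLOW(expr) = { $, ), *, [, bool, id }.

{ $, ), *, [, bool, id }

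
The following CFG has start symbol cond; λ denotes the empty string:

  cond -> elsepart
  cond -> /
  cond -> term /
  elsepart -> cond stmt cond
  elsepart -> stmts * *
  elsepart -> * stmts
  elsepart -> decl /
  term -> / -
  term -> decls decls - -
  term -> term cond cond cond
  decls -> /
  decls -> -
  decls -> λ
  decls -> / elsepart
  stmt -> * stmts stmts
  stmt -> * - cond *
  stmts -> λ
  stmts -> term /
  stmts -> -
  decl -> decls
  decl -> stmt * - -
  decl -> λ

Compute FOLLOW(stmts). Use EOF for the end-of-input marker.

In elsepart -> stmts * *: add FIRST(* *) = { * }.
In elsepart -> * stmts: stmts is at the end, add FOLLOW(elsepart) = { EOF, *, -, / }.
In stmt -> * stmts stmts: add FIRST(stmts)\{λ} = { -, / }.
  Since stmts is nullable, also add FOLLOW(stmt) = { *, -, / }.
In stmt -> * stmts stmts: stmts is at the end, add FOLLOW(stmt) = { *, -, / }.
Union: FOLLOW(stmts) = { EOF, *, -, / }.

{ EOF, *, -, / }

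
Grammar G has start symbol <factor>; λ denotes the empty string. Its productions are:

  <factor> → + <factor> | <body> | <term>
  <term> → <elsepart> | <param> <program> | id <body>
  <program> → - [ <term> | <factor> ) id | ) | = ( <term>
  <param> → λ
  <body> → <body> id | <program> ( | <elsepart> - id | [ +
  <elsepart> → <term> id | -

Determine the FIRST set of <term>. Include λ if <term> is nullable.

{ ), +, -, =, [, id }

From <term> → <elsepart>: add FIRST(<elsepart>) = { ), +, -, =, [, id }.
From <term> → <param> <program>: <param> nullable, take FIRST(<param>) ∪ FIRST(<program>) = { ), +, -, =, [, id }.
<term> → id <body> contributes {id}.
Union: FIRST(<term>) = { ), +, -, =, [, id }.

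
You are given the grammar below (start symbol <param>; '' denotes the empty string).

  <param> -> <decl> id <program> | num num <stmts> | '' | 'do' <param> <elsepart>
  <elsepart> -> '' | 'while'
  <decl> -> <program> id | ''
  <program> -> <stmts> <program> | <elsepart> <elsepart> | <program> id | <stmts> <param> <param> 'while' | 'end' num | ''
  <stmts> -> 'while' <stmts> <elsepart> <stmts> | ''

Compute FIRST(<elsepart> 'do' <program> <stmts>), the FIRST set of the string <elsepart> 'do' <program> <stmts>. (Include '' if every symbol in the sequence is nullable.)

Add FIRST(<elsepart>)\{''} = { 'while' }; <elsepart> is nullable, continue.
'do' is a terminal; add {'do'} and stop.

{ 'do', 'while' }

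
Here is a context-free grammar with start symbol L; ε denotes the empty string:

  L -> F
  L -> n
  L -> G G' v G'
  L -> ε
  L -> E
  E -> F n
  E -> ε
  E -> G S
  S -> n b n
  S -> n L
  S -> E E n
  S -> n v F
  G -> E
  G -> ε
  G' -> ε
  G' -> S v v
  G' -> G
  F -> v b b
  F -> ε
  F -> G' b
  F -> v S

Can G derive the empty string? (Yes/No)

G has an ε-production, so G ⇒ ε.

Yes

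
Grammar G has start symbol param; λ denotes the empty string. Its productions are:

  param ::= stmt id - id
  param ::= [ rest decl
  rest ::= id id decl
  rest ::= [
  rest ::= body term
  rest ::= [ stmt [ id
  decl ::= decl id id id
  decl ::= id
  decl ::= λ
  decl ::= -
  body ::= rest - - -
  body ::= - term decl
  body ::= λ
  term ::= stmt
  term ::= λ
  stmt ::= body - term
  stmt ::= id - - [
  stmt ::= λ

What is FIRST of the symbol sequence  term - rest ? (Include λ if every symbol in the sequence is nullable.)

Add FIRST(term)\{λ} = { -, [, id }; term is nullable, continue.
- is a terminal; add {-} and stop.

{ -, [, id }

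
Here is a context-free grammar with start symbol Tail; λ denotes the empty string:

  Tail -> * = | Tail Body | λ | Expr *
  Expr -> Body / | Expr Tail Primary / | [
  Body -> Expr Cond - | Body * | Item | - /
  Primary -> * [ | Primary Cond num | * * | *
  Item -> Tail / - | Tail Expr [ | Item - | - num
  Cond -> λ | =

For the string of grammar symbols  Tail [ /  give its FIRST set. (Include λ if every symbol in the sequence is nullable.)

{ *, -, /, [ }

Add FIRST(Tail)\{λ} = { *, -, /, [ }; Tail is nullable, continue.
[ is a terminal; add {[} and stop.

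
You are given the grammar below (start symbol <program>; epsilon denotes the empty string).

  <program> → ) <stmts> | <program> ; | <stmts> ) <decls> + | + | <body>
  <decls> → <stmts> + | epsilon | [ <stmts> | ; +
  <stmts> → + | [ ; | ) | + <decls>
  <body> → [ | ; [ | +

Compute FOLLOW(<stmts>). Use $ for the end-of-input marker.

{ $, ), +, ; }

In <program> → ) <stmts>: <stmts> is at the end, add FOLLOW(<program>) = { $, ; }.
In <program> → <stmts> ) <decls> +: add FIRST() <decls> +) = { ) }.
In <decls> → <stmts> +: add FIRST(+) = { + }.
In <decls> → [ <stmts>: <stmts> is at the end, add FOLLOW(<decls>) = { $, ), +, ; }.
Union: FOLLOW(<stmts>) = { $, ), +, ; }.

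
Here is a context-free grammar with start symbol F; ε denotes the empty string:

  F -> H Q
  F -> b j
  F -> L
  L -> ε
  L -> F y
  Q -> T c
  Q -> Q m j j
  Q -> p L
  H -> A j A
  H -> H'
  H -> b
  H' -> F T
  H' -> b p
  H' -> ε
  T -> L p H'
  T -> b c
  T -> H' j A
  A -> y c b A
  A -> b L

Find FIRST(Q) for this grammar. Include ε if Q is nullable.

From Q -> T c: add FIRST(T) = { b, j, p, y }.
From Q -> Q m j j: add FIRST(Q) = { b, j, p, y }.
Q -> p L contributes {p}.
Union: FIRST(Q) = { b, j, p, y }.

{ b, j, p, y }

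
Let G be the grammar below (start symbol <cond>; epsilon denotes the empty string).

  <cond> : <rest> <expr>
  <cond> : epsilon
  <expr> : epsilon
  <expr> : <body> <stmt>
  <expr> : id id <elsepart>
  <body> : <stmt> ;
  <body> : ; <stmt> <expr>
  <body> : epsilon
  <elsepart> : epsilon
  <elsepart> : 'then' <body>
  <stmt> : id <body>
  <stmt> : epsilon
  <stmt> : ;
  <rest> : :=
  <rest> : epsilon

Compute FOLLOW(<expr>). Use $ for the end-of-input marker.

{ $, ;, id }

In <cond> : <rest> <expr>: <expr> is at the end, add FOLLOW(<cond>) = { $ }.
In <body> : ; <stmt> <expr>: <expr> is at the end, add FOLLOW(<body>) = { $, ;, id }.
Union: FOLLOW(<expr>) = { $, ;, id }.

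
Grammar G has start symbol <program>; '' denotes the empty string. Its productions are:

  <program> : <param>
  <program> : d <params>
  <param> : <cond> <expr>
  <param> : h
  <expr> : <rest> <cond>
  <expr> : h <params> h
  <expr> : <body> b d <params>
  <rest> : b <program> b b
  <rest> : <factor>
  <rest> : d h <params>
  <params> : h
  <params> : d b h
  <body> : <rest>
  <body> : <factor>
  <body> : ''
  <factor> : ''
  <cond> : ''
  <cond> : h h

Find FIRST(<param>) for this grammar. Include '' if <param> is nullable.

{ b, d, h, '' }

From <param> : <cond> <expr>: <cond>, <expr> nullable, take FIRST(<cond>) ∪ FIRST(<expr>) = { b, d, h }; also '' since the whole RHS is nullable.
<param> : h contributes {h}.
Union: FIRST(<param>) = { b, d, h, '' }.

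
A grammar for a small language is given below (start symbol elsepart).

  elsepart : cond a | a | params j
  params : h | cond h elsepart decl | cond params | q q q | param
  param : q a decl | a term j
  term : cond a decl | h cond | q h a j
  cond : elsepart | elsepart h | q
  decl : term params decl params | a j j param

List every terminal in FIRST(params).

{ a, h, q }

params : h contributes {h}.
From params : cond h elsepart decl: add FIRST(cond) = { a, h, q }.
From params : cond params: add FIRST(cond) = { a, h, q }.
params : q q q contributes {q}.
From params : param: add FIRST(param) = { a, q }.
Union: FIRST(params) = { a, h, q }.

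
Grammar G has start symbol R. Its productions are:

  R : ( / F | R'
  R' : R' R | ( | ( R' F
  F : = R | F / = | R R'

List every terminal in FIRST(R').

{ ( }

From R' : R' R: add FIRST(R') = { ( }.
R' : ( contributes {(}.
R' : ( R' F contributes {(}.
Union: FIRST(R') = { ( }.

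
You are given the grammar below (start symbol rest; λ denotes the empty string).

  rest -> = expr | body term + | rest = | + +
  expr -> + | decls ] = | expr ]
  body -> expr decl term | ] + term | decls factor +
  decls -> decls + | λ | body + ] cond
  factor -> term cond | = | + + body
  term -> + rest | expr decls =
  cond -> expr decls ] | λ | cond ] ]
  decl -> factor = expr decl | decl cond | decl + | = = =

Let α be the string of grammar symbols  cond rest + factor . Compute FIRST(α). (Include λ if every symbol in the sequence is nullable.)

{ +, =, ] }

Add FIRST(cond)\{λ} = { +, =, ] }; cond is nullable, continue.
Add FIRST(rest) = { +, =, ] }; rest is not nullable, stop.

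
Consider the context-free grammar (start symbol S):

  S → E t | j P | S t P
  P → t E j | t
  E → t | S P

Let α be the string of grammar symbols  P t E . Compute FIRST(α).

{ t }

Add FIRST(P) = { t }; P is not nullable, stop.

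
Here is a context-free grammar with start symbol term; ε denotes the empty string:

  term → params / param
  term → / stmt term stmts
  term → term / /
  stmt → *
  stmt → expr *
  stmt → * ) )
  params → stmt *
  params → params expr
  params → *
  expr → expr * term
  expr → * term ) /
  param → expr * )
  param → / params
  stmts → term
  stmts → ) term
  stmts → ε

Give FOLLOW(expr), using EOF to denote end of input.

{ EOF, ), *, / }

In stmt → expr *: add FIRST(*) = { * }.
In params → params expr: expr is at the end, add FOLLOW(params) = { EOF, ), *, / }.
In expr → expr * term: add FIRST(* term) = { * }.
In param → expr * ): add FIRST(* )) = { * }.
Union: FOLLOW(expr) = { EOF, ), *, / }.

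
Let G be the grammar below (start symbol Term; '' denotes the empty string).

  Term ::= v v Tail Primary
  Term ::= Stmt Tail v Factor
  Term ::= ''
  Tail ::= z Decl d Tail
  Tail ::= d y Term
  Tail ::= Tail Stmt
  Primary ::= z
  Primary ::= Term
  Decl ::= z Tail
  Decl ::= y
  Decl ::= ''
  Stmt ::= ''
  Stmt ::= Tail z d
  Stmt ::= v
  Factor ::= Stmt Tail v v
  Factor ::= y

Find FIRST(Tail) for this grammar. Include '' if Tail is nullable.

Tail ::= z Decl d Tail contributes {z}.
Tail ::= d y Term contributes {d}.
From Tail ::= Tail Stmt: add FIRST(Tail) = { d, z }.
Union: FIRST(Tail) = { d, z }.

{ d, z }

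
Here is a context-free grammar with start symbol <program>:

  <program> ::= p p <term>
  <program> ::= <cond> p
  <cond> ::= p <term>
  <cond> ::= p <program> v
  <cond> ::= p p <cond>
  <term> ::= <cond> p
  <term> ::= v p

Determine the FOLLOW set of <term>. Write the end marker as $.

In <program> ::= p p <term>: <term> is at the end, add FOLLOW(<program>) = { $, v }.
In <cond> ::= p <term>: <term> is at the end, add FOLLOW(<cond>) = { p }.
Union: FOLLOW(<term>) = { $, p, v }.

{ $, p, v }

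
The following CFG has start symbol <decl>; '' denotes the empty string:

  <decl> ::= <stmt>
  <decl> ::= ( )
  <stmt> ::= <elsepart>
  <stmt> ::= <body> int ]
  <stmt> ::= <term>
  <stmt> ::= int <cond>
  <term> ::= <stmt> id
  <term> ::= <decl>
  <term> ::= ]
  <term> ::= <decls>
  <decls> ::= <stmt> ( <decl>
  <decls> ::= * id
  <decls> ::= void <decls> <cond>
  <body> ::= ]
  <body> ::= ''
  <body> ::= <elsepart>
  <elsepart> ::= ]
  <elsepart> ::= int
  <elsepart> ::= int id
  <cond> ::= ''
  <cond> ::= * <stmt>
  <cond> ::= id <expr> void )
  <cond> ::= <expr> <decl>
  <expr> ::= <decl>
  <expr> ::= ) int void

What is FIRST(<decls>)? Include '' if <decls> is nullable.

{ (, *, ], int, void }

From <decls> ::= <stmt> ( <decl>: add FIRST(<stmt>) = { (, *, ], int, void }.
<decls> ::= * id contributes {*}.
<decls> ::= void <decls> <cond> contributes {void}.
Union: FIRST(<decls>) = { (, *, ], int, void }.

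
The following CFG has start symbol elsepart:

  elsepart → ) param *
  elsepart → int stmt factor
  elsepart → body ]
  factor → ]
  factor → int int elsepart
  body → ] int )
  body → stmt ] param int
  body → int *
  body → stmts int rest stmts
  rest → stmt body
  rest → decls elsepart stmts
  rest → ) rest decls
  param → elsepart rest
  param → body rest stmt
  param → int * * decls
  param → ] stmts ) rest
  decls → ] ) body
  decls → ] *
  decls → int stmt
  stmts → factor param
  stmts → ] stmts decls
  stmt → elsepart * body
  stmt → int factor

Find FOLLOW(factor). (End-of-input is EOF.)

{ EOF, ), *, ], int }

In elsepart → int stmt factor: factor is at the end, add FOLLOW(elsepart) = { EOF, ), *, ], int }.
In stmts → factor param: add FIRST(param) = { ), ], int }.
In stmt → int factor: factor is at the end, add FOLLOW(stmt) = { ), *, ], int }.
Union: FOLLOW(factor) = { EOF, ), *, ], int }.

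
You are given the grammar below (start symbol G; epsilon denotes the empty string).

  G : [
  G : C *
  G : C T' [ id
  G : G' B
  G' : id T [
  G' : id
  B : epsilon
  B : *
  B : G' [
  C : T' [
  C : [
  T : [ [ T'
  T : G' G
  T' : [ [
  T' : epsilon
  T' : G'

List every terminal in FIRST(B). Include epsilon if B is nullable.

B : epsilon contributes epsilon.
B : * contributes {*}.
From B : G' [: add FIRST(G') = { id }.
Union: FIRST(B) = { *, id, epsilon }.

{ *, id, epsilon }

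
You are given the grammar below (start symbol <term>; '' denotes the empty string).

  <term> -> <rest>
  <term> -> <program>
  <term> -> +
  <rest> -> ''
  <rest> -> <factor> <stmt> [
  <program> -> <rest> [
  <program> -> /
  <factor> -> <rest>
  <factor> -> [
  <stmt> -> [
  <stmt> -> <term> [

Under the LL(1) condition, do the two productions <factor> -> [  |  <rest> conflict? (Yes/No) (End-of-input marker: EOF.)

FIRST([) = { [ } and FIRST(<rest>) = { +, /, [, '' }.
Both contain [, so the two alternatives are not disjoint — LL(1) conflict.

Yes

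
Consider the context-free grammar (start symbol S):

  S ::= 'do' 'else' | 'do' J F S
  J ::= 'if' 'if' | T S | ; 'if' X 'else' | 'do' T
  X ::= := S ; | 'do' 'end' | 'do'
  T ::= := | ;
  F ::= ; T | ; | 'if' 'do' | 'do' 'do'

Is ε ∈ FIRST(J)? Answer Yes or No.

No nonterminal in this grammar is nullable.
No production of J has an RHS whose symbols are all nullable, so J is not nullable.

No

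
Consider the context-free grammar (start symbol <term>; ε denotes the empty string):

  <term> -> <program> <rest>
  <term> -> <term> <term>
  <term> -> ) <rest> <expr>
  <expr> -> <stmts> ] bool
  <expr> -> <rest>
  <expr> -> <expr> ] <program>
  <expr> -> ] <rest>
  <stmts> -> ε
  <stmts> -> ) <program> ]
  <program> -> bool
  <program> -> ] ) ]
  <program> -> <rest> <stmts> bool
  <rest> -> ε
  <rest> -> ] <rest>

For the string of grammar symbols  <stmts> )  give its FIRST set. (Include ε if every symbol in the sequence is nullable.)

Add FIRST(<stmts>)\{ε} = { ) }; <stmts> is nullable, continue.
) is a terminal; add {)} and stop.

{ ) }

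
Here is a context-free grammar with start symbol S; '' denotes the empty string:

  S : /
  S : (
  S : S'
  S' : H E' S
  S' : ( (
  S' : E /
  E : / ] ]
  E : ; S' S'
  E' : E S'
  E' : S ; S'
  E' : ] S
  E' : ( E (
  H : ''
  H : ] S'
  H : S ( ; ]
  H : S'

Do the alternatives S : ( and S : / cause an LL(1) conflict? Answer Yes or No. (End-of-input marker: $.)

No

FIRST(() = { ( } and FIRST(/) = { / }.
The FIRST sets are disjoint and neither alternative is nullable — no conflict.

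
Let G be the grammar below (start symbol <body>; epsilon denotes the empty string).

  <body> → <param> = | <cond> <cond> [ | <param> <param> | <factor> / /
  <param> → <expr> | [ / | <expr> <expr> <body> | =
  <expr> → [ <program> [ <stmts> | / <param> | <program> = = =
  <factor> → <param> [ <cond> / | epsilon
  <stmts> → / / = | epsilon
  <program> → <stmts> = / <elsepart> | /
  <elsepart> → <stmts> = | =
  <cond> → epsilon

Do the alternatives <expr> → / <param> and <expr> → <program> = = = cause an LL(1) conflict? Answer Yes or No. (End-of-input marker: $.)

FIRST(/ <param>) = { / } and FIRST(<program> = = =) = { /, = }.
Both contain /, so the two alternatives are not disjoint — LL(1) conflict.

Yes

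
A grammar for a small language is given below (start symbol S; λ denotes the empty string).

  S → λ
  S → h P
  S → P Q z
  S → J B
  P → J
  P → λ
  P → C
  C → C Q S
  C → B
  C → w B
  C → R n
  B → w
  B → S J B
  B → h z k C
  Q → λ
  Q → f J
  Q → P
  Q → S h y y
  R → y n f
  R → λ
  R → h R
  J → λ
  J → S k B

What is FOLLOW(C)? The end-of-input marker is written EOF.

In P → C: C is at the end, add FOLLOW(P) = { EOF, f, h, k, n, w, y, z }.
In C → C Q S: add FIRST(Q S)\{λ} = { f, h, k, n, w, y, z }.
  Since Q S is nullable, also add FOLLOW(C) = { EOF, f, h, k, n, w, y, z }.
In B → h z k C: C is at the end, add FOLLOW(B) = { EOF, f, h, k, n, w, y, z }.
Union: FOLLOW(C) = { EOF, f, h, k, n, w, y, z }.

{ EOF, f, h, k, n, w, y, z }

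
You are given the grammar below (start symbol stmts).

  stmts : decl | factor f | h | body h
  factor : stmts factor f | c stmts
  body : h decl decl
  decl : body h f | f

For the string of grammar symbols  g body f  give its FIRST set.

g is a terminal; add {g} and stop.

{ g }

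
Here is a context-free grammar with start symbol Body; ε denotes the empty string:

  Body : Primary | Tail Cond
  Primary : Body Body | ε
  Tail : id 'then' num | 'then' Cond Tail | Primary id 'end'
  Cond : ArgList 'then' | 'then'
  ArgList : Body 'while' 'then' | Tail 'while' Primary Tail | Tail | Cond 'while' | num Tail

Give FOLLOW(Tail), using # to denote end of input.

In Body : Tail Cond: add FIRST(Cond) = { 'then', 'while', id, num }.
In Tail : 'then' Cond Tail: Tail is at the end, add FOLLOW(Tail) = { 'then', 'while', id, num }.
In ArgList : Tail 'while' Primary Tail: add FIRST('while' Primary Tail) = { 'while' }.
In ArgList : Tail 'while' Primary Tail: Tail is at the end, add FOLLOW(ArgList) = { 'then' }.
In ArgList : Tail: Tail is at the end, add FOLLOW(ArgList) = { 'then' }.
In ArgList : num Tail: Tail is at the end, add FOLLOW(ArgList) = { 'then' }.
Union: FOLLOW(Tail) = { 'then', 'while', id, num }.

{ 'then', 'while', id, num }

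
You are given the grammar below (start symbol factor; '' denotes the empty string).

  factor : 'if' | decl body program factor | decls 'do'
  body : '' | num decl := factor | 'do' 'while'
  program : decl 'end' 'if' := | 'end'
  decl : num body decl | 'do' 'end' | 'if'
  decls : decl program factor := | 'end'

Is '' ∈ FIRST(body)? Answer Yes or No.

body has an ''-production, so body ⇒ ''.

Yes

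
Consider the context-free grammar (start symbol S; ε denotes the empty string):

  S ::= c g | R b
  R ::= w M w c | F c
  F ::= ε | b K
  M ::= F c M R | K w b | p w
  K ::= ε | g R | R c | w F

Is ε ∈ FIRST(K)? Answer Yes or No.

Yes

K has an ε-production, so K ⇒ ε.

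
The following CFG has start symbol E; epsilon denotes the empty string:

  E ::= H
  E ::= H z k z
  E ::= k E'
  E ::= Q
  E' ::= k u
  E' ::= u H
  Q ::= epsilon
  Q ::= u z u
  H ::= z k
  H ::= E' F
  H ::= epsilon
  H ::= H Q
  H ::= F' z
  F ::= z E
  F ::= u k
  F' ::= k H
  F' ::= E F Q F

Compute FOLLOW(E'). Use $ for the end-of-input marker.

In E ::= k E': E' is at the end, add FOLLOW(E) = { $, u, z }.
In H ::= E' F: add FIRST(F) = { u, z }.
Union: FOLLOW(E') = { $, u, z }.

{ $, u, z }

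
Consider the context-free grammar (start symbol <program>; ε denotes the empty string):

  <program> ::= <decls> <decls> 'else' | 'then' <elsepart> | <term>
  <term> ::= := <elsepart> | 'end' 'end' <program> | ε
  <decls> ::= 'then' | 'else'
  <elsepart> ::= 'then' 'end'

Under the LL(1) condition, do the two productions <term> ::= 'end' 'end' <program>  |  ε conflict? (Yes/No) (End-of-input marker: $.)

FIRST('end' 'end' <program>) = { 'end' } and FIRST(ε) = { ε }.
The second is nullable but FOLLOW(<term>) = { $ } is disjoint from FIRST of the first.

No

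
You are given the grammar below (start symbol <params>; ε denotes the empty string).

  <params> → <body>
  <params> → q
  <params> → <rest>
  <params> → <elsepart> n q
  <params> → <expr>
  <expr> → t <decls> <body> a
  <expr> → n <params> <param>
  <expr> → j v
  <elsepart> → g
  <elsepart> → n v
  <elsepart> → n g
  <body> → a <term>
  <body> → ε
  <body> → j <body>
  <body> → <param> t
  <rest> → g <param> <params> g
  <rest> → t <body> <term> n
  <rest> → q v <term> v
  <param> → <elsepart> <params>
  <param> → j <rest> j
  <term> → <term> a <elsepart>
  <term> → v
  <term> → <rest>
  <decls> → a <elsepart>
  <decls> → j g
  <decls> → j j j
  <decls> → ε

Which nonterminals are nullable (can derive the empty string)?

Directly nullable (have an ε-production): <body>, <decls>.
<params> → <body> with every symbol nullable, so <params> is nullable.
No other nonterminal has a production whose RHS symbols are all nullable.

{ <body>, <decls>, <params> }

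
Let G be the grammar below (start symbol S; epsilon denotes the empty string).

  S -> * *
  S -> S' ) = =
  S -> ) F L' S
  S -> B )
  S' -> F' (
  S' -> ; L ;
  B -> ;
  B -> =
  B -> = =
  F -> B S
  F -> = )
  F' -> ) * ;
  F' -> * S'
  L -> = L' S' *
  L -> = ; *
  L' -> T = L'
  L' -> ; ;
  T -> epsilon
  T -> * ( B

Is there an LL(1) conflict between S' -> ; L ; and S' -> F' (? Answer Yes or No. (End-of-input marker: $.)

No

FIRST(; L ;) = { ; } and FIRST(F' () = { ), * }.
The FIRST sets are disjoint and neither alternative is nullable — no conflict.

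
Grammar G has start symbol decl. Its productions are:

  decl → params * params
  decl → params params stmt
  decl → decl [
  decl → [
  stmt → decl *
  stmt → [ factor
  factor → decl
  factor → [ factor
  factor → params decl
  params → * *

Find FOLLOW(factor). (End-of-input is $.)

In stmt → [ factor: factor is at the end, add FOLLOW(stmt) = { $, *, [ }.
In factor → [ factor: factor is at the end, add FOLLOW(factor) = { $, *, [ }.
Union: FOLLOW(factor) = { $, *, [ }.

{ $, *, [ }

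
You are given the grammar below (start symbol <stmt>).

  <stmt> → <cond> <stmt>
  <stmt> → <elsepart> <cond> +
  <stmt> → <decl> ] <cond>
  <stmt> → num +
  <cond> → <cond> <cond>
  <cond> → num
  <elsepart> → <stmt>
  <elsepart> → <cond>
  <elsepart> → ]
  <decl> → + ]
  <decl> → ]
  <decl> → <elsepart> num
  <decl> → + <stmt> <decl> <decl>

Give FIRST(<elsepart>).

From <elsepart> → <stmt>: add FIRST(<stmt>) = { +, ], num }.
From <elsepart> → <cond>: add FIRST(<cond>) = { num }.
<elsepart> → ] contributes {]}.
Union: FIRST(<elsepart>) = { +, ], num }.

{ +, ], num }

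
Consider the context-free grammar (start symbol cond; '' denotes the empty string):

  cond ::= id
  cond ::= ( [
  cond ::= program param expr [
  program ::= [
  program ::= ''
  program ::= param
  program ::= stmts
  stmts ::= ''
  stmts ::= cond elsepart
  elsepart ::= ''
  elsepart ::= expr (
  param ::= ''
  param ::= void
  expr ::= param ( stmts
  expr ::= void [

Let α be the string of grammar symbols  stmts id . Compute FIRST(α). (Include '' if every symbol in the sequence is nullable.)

{ (, [, id, void }

Add FIRST(stmts)\{''} = { (, [, id, void }; stmts is nullable, continue.
id is a terminal; add {id} and stop.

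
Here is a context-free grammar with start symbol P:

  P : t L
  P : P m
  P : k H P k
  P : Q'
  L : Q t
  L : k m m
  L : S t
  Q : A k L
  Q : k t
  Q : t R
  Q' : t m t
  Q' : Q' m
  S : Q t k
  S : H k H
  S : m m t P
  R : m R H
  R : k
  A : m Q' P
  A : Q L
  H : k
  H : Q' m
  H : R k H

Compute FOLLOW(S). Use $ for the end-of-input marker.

{ t }

In L : S t: add FIRST(t) = { t }.
Union: FOLLOW(S) = { t }.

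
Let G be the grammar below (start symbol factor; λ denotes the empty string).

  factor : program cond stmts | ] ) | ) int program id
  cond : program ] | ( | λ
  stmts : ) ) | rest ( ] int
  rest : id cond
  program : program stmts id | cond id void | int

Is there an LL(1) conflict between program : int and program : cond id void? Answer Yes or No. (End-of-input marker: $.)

Yes

FIRST(int) = { int } and FIRST(cond id void) = { (, id, int }.
Both contain int, so the two alternatives are not disjoint — LL(1) conflict.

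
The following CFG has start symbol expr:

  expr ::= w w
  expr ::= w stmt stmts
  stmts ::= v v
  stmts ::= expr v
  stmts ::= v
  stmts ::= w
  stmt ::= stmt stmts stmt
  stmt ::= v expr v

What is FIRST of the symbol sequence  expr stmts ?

{ w }

Add FIRST(expr) = { w }; expr is not nullable, stop.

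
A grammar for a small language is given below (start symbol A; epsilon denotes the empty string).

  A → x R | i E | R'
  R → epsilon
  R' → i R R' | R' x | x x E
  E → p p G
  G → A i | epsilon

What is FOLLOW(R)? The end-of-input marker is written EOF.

{ EOF, i, x }

In A → x R: R is at the end, add FOLLOW(A) = { EOF, i }.
In R' → i R R': add FIRST(R') = { i, x }.
Union: FOLLOW(R) = { EOF, i, x }.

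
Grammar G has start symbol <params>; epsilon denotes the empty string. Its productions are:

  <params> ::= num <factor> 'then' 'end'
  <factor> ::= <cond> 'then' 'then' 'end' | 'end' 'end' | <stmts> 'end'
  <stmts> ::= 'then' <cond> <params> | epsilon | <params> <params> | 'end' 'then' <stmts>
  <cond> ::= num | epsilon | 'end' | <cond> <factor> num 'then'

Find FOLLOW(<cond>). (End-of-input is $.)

In <factor> ::= <cond> 'then' 'then' 'end': add FIRST('then' 'then' 'end') = { 'then' }.
In <stmts> ::= 'then' <cond> <params>: add FIRST(<params>) = { num }.
In <cond> ::= <cond> <factor> num 'then': add FIRST(<factor> num 'then') = { 'end', 'then', num }.
Union: FOLLOW(<cond>) = { 'end', 'then', num }.

{ 'end', 'then', num }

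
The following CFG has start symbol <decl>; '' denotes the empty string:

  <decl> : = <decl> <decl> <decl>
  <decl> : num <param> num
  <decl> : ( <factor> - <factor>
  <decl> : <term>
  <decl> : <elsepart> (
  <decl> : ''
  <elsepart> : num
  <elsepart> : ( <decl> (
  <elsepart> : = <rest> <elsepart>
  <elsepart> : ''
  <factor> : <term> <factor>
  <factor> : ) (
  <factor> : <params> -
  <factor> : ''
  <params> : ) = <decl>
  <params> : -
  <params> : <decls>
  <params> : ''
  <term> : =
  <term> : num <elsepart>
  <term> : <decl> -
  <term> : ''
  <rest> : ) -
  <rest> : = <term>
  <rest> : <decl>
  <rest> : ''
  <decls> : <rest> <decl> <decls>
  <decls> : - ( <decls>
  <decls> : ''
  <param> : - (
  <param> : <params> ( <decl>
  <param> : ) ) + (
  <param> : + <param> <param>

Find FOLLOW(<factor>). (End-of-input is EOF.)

{ EOF, (, ), +, -, =, num }

In <decl> : ( <factor> - <factor>: add FIRST(- <factor>) = { - }.
In <decl> : ( <factor> - <factor>: <factor> is at the end, add FOLLOW(<decl>) = { EOF, (, ), +, -, =, num }.
In <factor> : <term> <factor>: <factor> is at the end, add FOLLOW(<factor>) = { EOF, (, ), +, -, =, num }.
Union: FOLLOW(<factor>) = { EOF, (, ), +, -, =, num }.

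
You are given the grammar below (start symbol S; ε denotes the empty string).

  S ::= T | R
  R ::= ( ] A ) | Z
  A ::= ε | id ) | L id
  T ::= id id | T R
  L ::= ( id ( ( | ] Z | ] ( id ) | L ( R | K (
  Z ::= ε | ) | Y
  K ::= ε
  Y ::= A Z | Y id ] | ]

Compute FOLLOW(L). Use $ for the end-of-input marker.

{ (, id }

In A ::= L id: add FIRST(id) = { id }.
In L ::= L ( R: add FIRST(( R) = { ( }.
Union: FOLLOW(L) = { (, id }.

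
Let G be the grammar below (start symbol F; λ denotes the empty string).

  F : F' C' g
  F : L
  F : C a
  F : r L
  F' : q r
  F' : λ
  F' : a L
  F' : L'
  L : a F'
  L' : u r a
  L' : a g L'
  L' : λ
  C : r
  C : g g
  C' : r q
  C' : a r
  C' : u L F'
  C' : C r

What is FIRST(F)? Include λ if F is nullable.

{ a, g, q, r, u }

From F : F' C' g: F' nullable, take FIRST(F') ∪ FIRST(C') = { a, g, q, r, u }.
From F : L: add FIRST(L) = { a }.
From F : C a: add FIRST(C) = { g, r }.
F : r L contributes {r}.
Union: FIRST(F) = { a, g, q, r, u }.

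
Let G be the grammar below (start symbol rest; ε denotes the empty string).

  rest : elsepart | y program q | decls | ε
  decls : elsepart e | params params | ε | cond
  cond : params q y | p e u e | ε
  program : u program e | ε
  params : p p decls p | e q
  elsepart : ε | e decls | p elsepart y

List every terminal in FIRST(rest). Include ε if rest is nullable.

From rest : elsepart: add FIRST(elsepart) = { e, p, ε } (including ε since elsepart is nullable).
rest : y program q contributes {y}.
From rest : decls: add FIRST(decls) = { e, p, ε } (including ε since decls is nullable).
rest : ε contributes ε.
Union: FIRST(rest) = { e, p, y, ε }.

{ e, p, y, ε }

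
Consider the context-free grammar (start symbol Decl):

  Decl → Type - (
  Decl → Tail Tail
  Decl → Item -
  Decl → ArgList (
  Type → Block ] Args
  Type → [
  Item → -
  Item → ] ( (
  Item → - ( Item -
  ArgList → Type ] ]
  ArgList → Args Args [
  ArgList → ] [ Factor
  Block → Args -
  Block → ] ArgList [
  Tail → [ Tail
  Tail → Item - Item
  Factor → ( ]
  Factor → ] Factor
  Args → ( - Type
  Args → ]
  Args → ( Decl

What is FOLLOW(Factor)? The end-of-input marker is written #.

In ArgList → ] [ Factor: Factor is at the end, add FOLLOW(ArgList) = { (, [ }.
In Factor → ] Factor: Factor is at the end, add FOLLOW(Factor) = { (, [ }.
Union: FOLLOW(Factor) = { (, [ }.

{ (, [ }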